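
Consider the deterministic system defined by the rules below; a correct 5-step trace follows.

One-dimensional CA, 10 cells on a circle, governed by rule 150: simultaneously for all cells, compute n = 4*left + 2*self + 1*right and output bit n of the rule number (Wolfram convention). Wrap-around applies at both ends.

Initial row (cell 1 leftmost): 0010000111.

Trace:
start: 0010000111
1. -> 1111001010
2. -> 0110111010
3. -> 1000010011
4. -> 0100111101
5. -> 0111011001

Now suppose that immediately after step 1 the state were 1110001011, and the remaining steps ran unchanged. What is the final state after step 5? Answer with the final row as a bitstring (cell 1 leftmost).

0111001101

state after step 1 := 1110001011
2. -> 1101011001
3. -> 1001000110
4. -> 1111101000
5. -> 0111001101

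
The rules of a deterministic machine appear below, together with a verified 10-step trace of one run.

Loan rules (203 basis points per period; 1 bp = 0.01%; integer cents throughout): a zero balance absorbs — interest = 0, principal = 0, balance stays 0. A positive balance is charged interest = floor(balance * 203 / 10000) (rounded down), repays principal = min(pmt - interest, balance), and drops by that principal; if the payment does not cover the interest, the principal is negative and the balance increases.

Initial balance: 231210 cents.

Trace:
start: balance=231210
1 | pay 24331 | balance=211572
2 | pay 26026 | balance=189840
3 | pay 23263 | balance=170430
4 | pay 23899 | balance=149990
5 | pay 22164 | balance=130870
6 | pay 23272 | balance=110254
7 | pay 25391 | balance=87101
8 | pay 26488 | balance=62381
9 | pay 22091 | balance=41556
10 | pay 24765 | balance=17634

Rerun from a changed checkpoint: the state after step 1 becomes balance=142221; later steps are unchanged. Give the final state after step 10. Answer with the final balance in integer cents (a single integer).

0

state after step 1 := balance=142221
2 | pay 26026 | balance=119082
3 | pay 23263 | balance=98236
4 | pay 23899 | balance=76331
5 | pay 22164 | balance=55716
6 | pay 23272 | balance=33575
7 | pay 25391 | balance=8865
8 | pay 26488 | balance=0
9 | pay 22091 | balance=0
10 | pay 24765 | balance=0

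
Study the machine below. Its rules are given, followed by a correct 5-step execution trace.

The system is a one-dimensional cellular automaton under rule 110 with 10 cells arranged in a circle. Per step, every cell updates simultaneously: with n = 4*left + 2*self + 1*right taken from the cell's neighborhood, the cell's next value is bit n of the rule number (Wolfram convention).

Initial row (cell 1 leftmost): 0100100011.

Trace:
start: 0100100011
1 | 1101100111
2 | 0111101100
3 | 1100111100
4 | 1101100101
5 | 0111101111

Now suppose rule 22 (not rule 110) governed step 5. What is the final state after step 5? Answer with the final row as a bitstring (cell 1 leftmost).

0000011100

(re-executing step 5 under rule 22; state before step 5: 1101100101)
5 | 0000011100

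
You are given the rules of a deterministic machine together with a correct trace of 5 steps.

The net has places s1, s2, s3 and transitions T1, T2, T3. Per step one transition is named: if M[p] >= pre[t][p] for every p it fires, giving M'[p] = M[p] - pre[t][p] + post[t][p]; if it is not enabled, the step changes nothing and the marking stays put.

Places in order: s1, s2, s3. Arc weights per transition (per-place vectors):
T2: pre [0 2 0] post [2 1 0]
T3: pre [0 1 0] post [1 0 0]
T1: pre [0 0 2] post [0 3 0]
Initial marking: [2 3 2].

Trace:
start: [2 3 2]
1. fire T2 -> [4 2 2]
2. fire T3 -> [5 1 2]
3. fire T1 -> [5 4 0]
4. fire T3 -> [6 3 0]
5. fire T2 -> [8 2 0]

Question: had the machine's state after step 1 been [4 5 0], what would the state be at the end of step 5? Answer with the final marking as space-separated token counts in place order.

state after step 1 := [4 5 0]
2. fire T3 -> [5 4 0]
3. fire T1 -> [5 4 0]
4. fire T3 -> [6 3 0]
5. fire T2 -> [8 2 0]

8 2 0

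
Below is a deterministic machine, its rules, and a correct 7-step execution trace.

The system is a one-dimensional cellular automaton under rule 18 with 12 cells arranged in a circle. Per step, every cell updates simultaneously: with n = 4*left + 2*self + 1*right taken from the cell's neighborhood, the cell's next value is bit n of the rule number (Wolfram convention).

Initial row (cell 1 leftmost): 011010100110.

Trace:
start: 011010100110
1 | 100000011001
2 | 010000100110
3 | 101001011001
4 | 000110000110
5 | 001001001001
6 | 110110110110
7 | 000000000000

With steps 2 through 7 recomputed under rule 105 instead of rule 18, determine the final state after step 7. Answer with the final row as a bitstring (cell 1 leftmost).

000000000000

(re-executing steps 2..7 under rule 105; state before step 2: 100000011001)
2 | 101111011001
3 | 111001111001
4 | 001001001001
5 | 000000000000
6 | 111111111111
7 | 000000000000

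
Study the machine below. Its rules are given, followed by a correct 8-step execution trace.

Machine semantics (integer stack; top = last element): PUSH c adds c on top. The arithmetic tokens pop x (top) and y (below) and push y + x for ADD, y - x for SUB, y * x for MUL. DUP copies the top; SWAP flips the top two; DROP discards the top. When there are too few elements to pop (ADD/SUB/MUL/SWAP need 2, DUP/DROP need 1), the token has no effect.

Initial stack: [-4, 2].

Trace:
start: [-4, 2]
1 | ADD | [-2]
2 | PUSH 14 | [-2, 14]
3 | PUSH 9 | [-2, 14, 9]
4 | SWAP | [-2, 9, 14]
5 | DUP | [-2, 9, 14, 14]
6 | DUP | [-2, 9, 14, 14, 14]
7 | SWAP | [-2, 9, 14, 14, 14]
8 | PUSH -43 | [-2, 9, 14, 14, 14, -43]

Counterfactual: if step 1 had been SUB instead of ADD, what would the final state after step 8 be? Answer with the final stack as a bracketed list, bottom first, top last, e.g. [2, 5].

(re-executing from step 1 with the substitution; state before step 1: [-4, 2])
1 | SUB | [-6]
2 | PUSH 14 | [-6, 14]
3 | PUSH 9 | [-6, 14, 9]
4 | SWAP | [-6, 9, 14]
5 | DUP | [-6, 9, 14, 14]
6 | DUP | [-6, 9, 14, 14, 14]
7 | SWAP | [-6, 9, 14, 14, 14]
8 | PUSH -43 | [-6, 9, 14, 14, 14, -43]

[-6, 9, 14, 14, 14, -43]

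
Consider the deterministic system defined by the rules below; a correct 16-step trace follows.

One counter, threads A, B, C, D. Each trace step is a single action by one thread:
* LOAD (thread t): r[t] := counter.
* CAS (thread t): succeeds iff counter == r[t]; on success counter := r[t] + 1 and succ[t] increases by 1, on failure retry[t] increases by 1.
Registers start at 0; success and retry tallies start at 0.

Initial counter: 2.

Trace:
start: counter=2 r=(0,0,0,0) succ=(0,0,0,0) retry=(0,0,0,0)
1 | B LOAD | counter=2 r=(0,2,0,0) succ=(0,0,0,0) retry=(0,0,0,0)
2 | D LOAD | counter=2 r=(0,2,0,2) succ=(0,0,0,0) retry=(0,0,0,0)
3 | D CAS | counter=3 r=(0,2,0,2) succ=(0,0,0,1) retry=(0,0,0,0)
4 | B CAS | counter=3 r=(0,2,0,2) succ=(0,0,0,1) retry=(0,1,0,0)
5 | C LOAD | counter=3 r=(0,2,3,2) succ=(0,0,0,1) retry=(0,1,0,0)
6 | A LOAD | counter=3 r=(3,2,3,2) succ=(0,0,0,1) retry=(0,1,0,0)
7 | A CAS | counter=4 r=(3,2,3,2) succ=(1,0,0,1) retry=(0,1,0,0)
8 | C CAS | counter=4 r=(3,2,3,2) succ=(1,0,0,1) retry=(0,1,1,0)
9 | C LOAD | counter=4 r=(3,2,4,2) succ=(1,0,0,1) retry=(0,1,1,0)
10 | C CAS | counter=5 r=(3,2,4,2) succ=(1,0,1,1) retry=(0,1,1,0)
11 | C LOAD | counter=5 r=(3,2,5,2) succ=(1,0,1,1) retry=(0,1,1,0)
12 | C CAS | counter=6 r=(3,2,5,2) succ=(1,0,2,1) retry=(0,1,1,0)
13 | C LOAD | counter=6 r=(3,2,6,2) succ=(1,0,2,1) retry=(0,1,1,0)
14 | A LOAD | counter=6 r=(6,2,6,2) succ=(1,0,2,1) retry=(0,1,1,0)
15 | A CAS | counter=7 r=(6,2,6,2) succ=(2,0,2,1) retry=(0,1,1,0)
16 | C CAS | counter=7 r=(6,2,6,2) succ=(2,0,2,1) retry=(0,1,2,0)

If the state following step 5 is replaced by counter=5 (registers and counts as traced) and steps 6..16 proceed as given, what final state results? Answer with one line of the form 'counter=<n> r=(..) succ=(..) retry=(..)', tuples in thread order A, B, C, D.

state after step 5 := counter=5 r=(0,2,3,2) succ=(0,0,0,1) retry=(0,1,0,0)
6 | A LOAD | counter=5 r=(5,2,3,2) succ=(0,0,0,1) retry=(0,1,0,0)
7 | A CAS | counter=6 r=(5,2,3,2) succ=(1,0,0,1) retry=(0,1,0,0)
8 | C CAS | counter=6 r=(5,2,3,2) succ=(1,0,0,1) retry=(0,1,1,0)
9 | C LOAD | counter=6 r=(5,2,6,2) succ=(1,0,0,1) retry=(0,1,1,0)
10 | C CAS | counter=7 r=(5,2,6,2) succ=(1,0,1,1) retry=(0,1,1,0)
11 | C LOAD | counter=7 r=(5,2,7,2) succ=(1,0,1,1) retry=(0,1,1,0)
12 | C CAS | counter=8 r=(5,2,7,2) succ=(1,0,2,1) retry=(0,1,1,0)
13 | C LOAD | counter=8 r=(5,2,8,2) succ=(1,0,2,1) retry=(0,1,1,0)
14 | A LOAD | counter=8 r=(8,2,8,2) succ=(1,0,2,1) retry=(0,1,1,0)
15 | A CAS | counter=9 r=(8,2,8,2) succ=(2,0,2,1) retry=(0,1,1,0)
16 | C CAS | counter=9 r=(8,2,8,2) succ=(2,0,2,1) retry=(0,1,2,0)

counter=9 r=(8,2,8,2) succ=(2,0,2,1) retry=(0,1,2,0)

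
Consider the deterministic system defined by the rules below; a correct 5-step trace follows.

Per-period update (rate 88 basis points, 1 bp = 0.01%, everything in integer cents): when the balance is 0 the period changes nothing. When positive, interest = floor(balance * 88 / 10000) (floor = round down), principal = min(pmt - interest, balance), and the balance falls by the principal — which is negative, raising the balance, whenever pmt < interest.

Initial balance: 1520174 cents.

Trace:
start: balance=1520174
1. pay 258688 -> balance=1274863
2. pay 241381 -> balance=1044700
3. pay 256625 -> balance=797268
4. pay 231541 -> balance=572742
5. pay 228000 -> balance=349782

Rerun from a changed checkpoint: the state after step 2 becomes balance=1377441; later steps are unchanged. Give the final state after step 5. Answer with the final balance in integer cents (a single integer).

691385

state after step 2 := balance=1377441
3. pay 256625 -> balance=1132937
4. pay 231541 -> balance=911365
5. pay 228000 -> balance=691385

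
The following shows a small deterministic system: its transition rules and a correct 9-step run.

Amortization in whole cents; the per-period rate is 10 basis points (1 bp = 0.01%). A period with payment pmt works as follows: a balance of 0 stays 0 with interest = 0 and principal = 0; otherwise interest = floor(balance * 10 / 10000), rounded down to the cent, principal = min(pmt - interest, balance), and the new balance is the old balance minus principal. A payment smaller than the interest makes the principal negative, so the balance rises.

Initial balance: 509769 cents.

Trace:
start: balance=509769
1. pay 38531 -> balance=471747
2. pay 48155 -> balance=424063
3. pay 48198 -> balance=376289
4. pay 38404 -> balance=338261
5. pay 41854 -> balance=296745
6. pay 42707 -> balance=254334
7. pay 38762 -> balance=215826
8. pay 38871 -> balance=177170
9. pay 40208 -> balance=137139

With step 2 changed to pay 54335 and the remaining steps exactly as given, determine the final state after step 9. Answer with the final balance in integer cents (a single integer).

130915

(re-executing from step 2 with the substitution; state before step 2: balance=471747)
2. pay 54335 -> balance=417883
3. pay 48198 -> balance=370102
4. pay 38404 -> balance=332068
5. pay 41854 -> balance=290546
6. pay 42707 -> balance=248129
7. pay 38762 -> balance=209615
8. pay 38871 -> balance=170953
9. pay 40208 -> balance=130915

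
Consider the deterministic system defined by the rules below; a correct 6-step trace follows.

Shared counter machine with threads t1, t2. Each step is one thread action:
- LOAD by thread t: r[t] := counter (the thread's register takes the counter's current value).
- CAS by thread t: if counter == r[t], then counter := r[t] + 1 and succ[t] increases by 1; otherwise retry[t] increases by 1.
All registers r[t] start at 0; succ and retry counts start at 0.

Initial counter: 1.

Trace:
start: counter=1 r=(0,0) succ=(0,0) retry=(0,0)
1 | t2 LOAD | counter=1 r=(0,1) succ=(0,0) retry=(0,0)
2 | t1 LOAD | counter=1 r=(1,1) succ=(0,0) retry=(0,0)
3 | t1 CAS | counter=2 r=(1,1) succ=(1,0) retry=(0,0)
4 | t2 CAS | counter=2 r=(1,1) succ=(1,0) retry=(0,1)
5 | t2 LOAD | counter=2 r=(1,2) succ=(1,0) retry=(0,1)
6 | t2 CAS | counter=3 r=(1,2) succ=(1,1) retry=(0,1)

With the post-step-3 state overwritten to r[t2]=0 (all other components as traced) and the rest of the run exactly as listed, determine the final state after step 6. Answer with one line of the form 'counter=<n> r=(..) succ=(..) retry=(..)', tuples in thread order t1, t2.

counter=3 r=(1,2) succ=(1,1) retry=(0,1)

state after step 3 := counter=2 r=(1,0) succ=(1,0) retry=(0,0)
4 | t2 CAS | counter=2 r=(1,0) succ=(1,0) retry=(0,1)
5 | t2 LOAD | counter=2 r=(1,2) succ=(1,0) retry=(0,1)
6 | t2 CAS | counter=3 r=(1,2) succ=(1,1) retry=(0,1)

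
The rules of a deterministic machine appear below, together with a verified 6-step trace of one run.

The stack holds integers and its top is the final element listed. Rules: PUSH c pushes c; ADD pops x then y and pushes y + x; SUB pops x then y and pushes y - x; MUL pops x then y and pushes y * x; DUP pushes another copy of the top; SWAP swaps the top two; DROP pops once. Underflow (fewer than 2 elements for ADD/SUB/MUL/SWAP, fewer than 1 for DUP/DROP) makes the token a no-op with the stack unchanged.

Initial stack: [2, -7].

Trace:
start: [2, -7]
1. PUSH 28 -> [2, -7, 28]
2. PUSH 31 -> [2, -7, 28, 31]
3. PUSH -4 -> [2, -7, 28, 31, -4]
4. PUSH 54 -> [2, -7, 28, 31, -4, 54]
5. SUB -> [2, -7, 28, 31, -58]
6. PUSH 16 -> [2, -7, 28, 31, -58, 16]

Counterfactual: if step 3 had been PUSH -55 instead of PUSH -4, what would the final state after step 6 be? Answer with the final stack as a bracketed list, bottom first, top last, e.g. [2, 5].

(re-executing from step 3 with the substitution; state before step 3: [2, -7, 28, 31])
3. PUSH -55 -> [2, -7, 28, 31, -55]
4. PUSH 54 -> [2, -7, 28, 31, -55, 54]
5. SUB -> [2, -7, 28, 31, -109]
6. PUSH 16 -> [2, -7, 28, 31, -109, 16]

[2, -7, 28, 31, -109, 16]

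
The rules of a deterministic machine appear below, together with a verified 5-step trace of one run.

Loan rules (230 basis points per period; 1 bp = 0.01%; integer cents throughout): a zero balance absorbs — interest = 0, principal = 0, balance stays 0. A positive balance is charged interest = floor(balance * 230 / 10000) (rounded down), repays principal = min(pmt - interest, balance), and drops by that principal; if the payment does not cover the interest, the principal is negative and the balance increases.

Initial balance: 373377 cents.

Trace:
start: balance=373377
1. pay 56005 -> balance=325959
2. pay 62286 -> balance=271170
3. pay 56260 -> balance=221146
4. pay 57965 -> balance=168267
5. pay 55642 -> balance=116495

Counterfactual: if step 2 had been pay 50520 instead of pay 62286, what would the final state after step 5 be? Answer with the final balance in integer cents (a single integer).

129092

(re-executing from step 2 with the substitution; state before step 2: balance=325959)
2. pay 50520 -> balance=282936
3. pay 56260 -> balance=233183
4. pay 57965 -> balance=180581
5. pay 55642 -> balance=129092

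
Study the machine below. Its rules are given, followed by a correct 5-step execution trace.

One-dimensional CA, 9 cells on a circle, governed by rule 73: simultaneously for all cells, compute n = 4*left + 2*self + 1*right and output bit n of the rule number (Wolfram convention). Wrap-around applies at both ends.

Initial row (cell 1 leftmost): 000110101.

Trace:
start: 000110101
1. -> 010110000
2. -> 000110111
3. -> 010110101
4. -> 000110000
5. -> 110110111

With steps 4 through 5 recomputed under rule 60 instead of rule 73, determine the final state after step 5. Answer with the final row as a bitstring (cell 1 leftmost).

(re-executing steps 4..5 under rule 60; state before step 4: 010110101)
4. -> 111101111
5. -> 000011000

000011000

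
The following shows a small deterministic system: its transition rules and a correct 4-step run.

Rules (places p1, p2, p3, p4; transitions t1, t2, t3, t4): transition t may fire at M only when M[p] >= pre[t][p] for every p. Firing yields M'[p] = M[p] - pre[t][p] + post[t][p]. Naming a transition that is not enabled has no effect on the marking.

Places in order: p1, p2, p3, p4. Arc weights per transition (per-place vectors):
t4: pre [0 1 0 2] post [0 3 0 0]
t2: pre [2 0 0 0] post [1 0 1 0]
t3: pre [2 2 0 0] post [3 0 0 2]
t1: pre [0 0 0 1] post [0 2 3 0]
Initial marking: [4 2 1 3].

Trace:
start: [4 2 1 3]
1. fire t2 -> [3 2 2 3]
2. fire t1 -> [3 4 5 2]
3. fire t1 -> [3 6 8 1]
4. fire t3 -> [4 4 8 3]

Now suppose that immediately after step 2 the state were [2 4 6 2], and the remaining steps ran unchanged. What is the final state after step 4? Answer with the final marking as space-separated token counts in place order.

3 4 9 3

state after step 2 := [2 4 6 2]
3. fire t1 -> [2 6 9 1]
4. fire t3 -> [3 4 9 3]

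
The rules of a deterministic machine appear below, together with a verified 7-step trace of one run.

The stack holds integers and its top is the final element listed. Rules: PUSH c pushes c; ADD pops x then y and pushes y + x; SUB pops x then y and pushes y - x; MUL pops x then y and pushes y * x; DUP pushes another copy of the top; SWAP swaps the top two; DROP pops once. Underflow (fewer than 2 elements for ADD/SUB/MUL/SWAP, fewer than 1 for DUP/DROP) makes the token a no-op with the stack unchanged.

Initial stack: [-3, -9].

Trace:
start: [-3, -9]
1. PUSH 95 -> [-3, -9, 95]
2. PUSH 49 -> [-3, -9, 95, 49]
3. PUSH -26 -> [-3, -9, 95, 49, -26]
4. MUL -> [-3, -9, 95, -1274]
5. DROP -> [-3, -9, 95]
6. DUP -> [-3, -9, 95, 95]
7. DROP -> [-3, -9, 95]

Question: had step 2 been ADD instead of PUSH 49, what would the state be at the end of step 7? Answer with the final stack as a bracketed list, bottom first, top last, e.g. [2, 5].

(re-executing from step 2 with the substitution; state before step 2: [-3, -9, 95])
2. ADD -> [-3, 86]
3. PUSH -26 -> [-3, 86, -26]
4. MUL -> [-3, -2236]
5. DROP -> [-3]
6. DUP -> [-3, -3]
7. DROP -> [-3]

[-3]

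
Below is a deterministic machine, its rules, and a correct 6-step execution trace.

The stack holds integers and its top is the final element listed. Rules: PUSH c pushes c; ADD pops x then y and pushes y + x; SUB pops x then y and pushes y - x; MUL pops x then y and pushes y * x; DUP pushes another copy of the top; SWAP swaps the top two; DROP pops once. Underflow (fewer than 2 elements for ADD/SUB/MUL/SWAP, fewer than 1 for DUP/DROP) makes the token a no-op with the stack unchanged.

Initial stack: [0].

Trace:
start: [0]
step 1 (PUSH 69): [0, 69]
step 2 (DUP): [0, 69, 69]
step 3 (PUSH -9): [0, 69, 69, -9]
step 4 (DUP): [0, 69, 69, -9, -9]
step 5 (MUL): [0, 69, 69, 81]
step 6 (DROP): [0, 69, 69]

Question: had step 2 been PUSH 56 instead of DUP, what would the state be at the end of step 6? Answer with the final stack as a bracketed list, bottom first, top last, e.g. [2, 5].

(re-executing from step 2 with the substitution; state before step 2: [0, 69])
step 2 (PUSH 56): [0, 69, 56]
step 3 (PUSH -9): [0, 69, 56, -9]
step 4 (DUP): [0, 69, 56, -9, -9]
step 5 (MUL): [0, 69, 56, 81]
step 6 (DROP): [0, 69, 56]

[0, 69, 56]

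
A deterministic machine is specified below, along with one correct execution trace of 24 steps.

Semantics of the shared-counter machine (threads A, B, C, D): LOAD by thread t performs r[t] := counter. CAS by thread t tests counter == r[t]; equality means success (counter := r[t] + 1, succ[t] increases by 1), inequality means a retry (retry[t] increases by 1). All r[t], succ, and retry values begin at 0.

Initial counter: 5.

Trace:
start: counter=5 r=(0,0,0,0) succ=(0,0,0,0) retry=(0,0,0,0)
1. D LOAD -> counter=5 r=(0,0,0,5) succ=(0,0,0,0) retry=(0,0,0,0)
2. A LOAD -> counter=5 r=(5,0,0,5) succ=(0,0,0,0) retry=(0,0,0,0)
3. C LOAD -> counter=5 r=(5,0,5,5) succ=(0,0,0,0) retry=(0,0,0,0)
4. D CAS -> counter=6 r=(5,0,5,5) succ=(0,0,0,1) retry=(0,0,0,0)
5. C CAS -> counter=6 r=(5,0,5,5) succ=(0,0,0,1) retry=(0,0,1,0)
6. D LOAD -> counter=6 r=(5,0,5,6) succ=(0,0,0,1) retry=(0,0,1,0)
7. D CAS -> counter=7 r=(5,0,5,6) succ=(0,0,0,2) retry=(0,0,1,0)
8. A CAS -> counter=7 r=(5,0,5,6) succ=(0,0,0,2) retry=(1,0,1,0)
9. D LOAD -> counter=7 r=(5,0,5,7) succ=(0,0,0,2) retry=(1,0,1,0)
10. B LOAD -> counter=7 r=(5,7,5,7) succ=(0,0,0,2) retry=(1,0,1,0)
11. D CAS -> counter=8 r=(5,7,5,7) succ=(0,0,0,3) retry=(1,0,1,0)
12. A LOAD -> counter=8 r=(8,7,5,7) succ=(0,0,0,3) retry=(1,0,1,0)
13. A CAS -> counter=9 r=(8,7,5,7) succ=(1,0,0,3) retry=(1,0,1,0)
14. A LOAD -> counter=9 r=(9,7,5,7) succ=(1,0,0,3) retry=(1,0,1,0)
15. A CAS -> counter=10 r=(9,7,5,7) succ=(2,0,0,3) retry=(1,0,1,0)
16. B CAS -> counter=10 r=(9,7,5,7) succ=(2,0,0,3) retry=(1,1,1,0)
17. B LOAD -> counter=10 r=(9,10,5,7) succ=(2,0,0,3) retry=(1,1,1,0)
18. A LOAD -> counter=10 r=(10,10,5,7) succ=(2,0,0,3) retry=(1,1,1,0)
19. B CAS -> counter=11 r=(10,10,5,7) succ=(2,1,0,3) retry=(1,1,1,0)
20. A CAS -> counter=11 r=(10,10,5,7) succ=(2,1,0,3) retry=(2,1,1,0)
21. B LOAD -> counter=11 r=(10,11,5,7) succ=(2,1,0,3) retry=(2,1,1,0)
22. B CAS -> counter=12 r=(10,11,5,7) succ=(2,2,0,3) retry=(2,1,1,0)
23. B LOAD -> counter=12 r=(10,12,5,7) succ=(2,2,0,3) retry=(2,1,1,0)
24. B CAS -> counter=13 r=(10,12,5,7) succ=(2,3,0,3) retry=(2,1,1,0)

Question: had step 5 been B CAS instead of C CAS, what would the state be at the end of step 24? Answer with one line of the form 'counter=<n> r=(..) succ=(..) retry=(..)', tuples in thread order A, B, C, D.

(re-executing from step 5 with the substitution; state before step 5: counter=6 r=(5,0,5,5) succ=(0,0,0,1) retry=(0,0,0,0))
5. B CAS -> counter=6 r=(5,0,5,5) succ=(0,0,0,1) retry=(0,1,0,0)
6. D LOAD -> counter=6 r=(5,0,5,6) succ=(0,0,0,1) retry=(0,1,0,0)
7. D CAS -> counter=7 r=(5,0,5,6) succ=(0,0,0,2) retry=(0,1,0,0)
8. A CAS -> counter=7 r=(5,0,5,6) succ=(0,0,0,2) retry=(1,1,0,0)
9. D LOAD -> counter=7 r=(5,0,5,7) succ=(0,0,0,2) retry=(1,1,0,0)
10. B LOAD -> counter=7 r=(5,7,5,7) succ=(0,0,0,2) retry=(1,1,0,0)
11. D CAS -> counter=8 r=(5,7,5,7) succ=(0,0,0,3) retry=(1,1,0,0)
12. A LOAD -> counter=8 r=(8,7,5,7) succ=(0,0,0,3) retry=(1,1,0,0)
13. A CAS -> counter=9 r=(8,7,5,7) succ=(1,0,0,3) retry=(1,1,0,0)
14. A LOAD -> counter=9 r=(9,7,5,7) succ=(1,0,0,3) retry=(1,1,0,0)
15. A CAS -> counter=10 r=(9,7,5,7) succ=(2,0,0,3) retry=(1,1,0,0)
16. B CAS -> counter=10 r=(9,7,5,7) succ=(2,0,0,3) retry=(1,2,0,0)
17. B LOAD -> counter=10 r=(9,10,5,7) succ=(2,0,0,3) retry=(1,2,0,0)
18. A LOAD -> counter=10 r=(10,10,5,7) succ=(2,0,0,3) retry=(1,2,0,0)
19. B CAS -> counter=11 r=(10,10,5,7) succ=(2,1,0,3) retry=(1,2,0,0)
20. A CAS -> counter=11 r=(10,10,5,7) succ=(2,1,0,3) retry=(2,2,0,0)
21. B LOAD -> counter=11 r=(10,11,5,7) succ=(2,1,0,3) retry=(2,2,0,0)
22. B CAS -> counter=12 r=(10,11,5,7) succ=(2,2,0,3) retry=(2,2,0,0)
23. B LOAD -> counter=12 r=(10,12,5,7) succ=(2,2,0,3) retry=(2,2,0,0)
24. B CAS -> counter=13 r=(10,12,5,7) succ=(2,3,0,3) retry=(2,2,0,0)

counter=13 r=(10,12,5,7) succ=(2,3,0,3) retry=(2,2,0,0)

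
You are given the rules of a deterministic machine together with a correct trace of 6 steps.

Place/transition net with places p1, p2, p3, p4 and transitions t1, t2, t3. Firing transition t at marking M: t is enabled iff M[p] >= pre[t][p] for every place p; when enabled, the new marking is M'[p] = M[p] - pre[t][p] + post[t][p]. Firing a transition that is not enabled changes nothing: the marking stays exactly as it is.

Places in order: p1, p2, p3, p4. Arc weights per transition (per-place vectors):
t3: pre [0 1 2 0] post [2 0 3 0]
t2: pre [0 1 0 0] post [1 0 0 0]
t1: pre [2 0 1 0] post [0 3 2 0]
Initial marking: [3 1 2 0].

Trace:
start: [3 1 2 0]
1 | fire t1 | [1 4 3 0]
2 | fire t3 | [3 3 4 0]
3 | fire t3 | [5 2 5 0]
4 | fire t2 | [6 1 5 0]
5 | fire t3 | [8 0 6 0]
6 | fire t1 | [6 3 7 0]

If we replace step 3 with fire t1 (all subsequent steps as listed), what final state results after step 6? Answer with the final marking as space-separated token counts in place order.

(re-executing from step 3 with the substitution; state before step 3: [3 3 4 0])
3 | fire t1 | [1 6 5 0]
4 | fire t2 | [2 5 5 0]
5 | fire t3 | [4 4 6 0]
6 | fire t1 | [2 7 7 0]

2 7 7 0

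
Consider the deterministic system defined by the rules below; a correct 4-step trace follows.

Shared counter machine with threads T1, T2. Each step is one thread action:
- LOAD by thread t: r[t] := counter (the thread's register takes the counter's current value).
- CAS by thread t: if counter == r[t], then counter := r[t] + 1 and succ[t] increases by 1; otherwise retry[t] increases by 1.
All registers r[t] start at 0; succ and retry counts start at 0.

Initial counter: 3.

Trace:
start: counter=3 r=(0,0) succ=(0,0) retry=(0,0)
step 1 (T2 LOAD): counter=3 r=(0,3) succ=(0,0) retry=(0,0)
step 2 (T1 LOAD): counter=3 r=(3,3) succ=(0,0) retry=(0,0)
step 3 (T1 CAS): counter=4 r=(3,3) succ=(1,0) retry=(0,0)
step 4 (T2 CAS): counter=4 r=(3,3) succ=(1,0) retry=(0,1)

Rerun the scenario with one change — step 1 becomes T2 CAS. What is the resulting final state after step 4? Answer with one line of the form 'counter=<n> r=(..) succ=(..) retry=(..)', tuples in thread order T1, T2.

(re-executing from step 1 with the substitution; state before step 1: counter=3 r=(0,0) succ=(0,0) retry=(0,0))
step 1 (T2 CAS): counter=3 r=(0,0) succ=(0,0) retry=(0,1)
step 2 (T1 LOAD): counter=3 r=(3,0) succ=(0,0) retry=(0,1)
step 3 (T1 CAS): counter=4 r=(3,0) succ=(1,0) retry=(0,1)
step 4 (T2 CAS): counter=4 r=(3,0) succ=(1,0) retry=(0,2)

counter=4 r=(3,0) succ=(1,0) retry=(0,2)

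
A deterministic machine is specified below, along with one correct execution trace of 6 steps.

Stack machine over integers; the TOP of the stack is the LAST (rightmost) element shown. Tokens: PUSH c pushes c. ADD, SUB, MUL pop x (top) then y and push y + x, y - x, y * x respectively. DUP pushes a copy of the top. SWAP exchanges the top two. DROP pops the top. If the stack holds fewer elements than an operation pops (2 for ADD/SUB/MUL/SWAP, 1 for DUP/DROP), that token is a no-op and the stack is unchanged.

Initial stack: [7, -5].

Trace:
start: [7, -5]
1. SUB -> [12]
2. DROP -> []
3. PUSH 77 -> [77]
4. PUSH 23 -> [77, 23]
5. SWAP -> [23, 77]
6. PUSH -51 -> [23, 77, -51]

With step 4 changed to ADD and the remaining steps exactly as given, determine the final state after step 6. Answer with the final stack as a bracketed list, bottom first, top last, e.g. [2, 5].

[77, -51]

(re-executing from step 4 with the substitution; state before step 4: [77])
4. ADD -> [77]
5. SWAP -> [77]
6. PUSH -51 -> [77, -51]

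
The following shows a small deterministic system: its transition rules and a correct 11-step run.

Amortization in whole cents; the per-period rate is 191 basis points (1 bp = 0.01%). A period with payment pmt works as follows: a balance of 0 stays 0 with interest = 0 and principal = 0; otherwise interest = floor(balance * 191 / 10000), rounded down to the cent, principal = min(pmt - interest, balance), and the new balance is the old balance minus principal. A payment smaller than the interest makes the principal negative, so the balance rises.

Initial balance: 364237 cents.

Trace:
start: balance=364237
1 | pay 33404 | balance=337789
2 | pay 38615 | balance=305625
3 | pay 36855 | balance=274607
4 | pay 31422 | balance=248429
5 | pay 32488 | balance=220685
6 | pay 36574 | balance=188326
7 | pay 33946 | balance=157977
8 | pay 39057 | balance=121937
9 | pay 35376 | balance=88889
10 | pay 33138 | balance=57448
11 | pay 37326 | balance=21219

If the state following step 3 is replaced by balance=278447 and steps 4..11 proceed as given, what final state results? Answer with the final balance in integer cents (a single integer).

state after step 3 := balance=278447
4 | pay 31422 | balance=252343
5 | pay 32488 | balance=224674
6 | pay 36574 | balance=192391
7 | pay 33946 | balance=162119
8 | pay 39057 | balance=126158
9 | pay 35376 | balance=93191
10 | pay 33138 | balance=61832
11 | pay 37326 | balance=25686

25686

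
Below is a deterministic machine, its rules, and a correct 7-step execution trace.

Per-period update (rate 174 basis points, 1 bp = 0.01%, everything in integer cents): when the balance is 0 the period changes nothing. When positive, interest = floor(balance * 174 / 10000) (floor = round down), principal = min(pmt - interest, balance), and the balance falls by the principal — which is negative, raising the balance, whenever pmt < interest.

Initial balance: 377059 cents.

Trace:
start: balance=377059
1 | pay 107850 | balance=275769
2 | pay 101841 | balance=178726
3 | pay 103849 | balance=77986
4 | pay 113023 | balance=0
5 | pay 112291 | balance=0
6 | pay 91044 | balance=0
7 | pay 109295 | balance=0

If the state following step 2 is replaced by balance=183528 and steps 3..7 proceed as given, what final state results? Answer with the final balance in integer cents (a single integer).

state after step 2 := balance=183528
3 | pay 103849 | balance=82872
4 | pay 113023 | balance=0
5 | pay 112291 | balance=0
6 | pay 91044 | balance=0
7 | pay 109295 | balance=0

0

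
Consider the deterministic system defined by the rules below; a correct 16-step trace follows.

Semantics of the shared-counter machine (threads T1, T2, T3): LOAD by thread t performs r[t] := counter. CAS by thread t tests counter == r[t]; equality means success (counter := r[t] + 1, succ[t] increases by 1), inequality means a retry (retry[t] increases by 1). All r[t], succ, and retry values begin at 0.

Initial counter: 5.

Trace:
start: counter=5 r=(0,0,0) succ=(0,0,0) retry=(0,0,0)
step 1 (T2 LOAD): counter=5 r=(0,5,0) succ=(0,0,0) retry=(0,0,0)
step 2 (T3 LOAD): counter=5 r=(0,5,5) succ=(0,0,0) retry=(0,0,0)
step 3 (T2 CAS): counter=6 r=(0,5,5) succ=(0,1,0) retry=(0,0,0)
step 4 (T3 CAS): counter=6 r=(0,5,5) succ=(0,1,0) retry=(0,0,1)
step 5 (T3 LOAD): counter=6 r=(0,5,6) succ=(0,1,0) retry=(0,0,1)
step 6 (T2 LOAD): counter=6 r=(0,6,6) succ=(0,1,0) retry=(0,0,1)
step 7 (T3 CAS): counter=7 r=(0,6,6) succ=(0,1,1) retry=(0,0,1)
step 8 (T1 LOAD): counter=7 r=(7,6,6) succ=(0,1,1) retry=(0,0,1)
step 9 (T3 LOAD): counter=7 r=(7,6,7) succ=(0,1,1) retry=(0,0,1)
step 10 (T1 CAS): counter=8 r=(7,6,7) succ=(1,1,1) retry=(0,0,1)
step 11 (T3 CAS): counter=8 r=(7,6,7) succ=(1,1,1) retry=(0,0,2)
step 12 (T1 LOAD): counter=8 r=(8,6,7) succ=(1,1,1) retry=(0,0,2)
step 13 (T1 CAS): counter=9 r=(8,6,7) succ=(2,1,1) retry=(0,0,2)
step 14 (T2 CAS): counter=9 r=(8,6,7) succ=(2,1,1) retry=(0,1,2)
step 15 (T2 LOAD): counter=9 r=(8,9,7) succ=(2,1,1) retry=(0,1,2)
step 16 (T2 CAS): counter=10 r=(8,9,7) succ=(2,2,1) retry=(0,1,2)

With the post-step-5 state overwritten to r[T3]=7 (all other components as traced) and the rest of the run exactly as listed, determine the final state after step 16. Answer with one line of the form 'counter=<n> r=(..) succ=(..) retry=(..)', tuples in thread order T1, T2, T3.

state after step 5 := counter=6 r=(0,5,7) succ=(0,1,0) retry=(0,0,1)
step 6 (T2 LOAD): counter=6 r=(0,6,7) succ=(0,1,0) retry=(0,0,1)
step 7 (T3 CAS): counter=6 r=(0,6,7) succ=(0,1,0) retry=(0,0,2)
step 8 (T1 LOAD): counter=6 r=(6,6,7) succ=(0,1,0) retry=(0,0,2)
step 9 (T3 LOAD): counter=6 r=(6,6,6) succ=(0,1,0) retry=(0,0,2)
step 10 (T1 CAS): counter=7 r=(6,6,6) succ=(1,1,0) retry=(0,0,2)
step 11 (T3 CAS): counter=7 r=(6,6,6) succ=(1,1,0) retry=(0,0,3)
step 12 (T1 LOAD): counter=7 r=(7,6,6) succ=(1,1,0) retry=(0,0,3)
step 13 (T1 CAS): counter=8 r=(7,6,6) succ=(2,1,0) retry=(0,0,3)
step 14 (T2 CAS): counter=8 r=(7,6,6) succ=(2,1,0) retry=(0,1,3)
step 15 (T2 LOAD): counter=8 r=(7,8,6) succ=(2,1,0) retry=(0,1,3)
step 16 (T2 CAS): counter=9 r=(7,8,6) succ=(2,2,0) retry=(0,1,3)

counter=9 r=(7,8,6) succ=(2,2,0) retry=(0,1,3)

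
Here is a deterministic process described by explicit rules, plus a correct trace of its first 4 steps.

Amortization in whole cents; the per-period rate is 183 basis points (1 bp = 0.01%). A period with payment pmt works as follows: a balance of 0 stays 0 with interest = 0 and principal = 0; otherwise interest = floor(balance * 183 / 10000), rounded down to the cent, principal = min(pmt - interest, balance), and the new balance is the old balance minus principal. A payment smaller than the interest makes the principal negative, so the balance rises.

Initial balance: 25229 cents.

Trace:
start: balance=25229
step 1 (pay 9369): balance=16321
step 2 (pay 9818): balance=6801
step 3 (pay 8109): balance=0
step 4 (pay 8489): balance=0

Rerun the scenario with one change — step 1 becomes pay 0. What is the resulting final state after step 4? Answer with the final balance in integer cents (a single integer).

199

(re-executing from step 1 with the substitution; state before step 1: balance=25229)
step 1 (pay 0): balance=25690
step 2 (pay 9818): balance=16342
step 3 (pay 8109): balance=8532
step 4 (pay 8489): balance=199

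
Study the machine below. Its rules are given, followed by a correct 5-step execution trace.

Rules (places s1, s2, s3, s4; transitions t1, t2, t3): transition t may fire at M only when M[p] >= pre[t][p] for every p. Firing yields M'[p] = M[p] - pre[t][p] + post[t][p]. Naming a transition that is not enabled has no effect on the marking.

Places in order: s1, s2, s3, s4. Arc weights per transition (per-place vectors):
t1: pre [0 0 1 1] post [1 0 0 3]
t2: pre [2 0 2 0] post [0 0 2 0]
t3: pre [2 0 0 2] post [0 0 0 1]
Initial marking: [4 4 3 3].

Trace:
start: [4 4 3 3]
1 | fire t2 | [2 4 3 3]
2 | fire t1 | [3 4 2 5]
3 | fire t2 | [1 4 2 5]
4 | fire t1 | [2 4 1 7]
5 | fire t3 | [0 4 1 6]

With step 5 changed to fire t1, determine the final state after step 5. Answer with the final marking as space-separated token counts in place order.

3 4 0 9

(re-executing from step 5 with the substitution; state before step 5: [2 4 1 7])
5 | fire t1 | [3 4 0 9]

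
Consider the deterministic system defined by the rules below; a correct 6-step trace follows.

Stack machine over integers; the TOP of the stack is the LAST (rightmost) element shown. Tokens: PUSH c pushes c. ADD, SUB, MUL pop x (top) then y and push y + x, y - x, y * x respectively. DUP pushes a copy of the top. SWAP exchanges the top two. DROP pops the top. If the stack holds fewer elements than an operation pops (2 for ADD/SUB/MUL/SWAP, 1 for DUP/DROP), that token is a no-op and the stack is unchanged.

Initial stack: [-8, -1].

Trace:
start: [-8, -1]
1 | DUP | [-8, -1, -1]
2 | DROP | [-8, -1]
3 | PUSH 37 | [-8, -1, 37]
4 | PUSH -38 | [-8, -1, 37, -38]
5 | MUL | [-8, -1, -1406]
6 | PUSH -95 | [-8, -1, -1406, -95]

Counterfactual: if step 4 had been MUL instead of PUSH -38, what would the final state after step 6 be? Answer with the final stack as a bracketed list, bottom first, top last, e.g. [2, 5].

(re-executing from step 4 with the substitution; state before step 4: [-8, -1, 37])
4 | MUL | [-8, -37]
5 | MUL | [296]
6 | PUSH -95 | [296, -95]

[296, -95]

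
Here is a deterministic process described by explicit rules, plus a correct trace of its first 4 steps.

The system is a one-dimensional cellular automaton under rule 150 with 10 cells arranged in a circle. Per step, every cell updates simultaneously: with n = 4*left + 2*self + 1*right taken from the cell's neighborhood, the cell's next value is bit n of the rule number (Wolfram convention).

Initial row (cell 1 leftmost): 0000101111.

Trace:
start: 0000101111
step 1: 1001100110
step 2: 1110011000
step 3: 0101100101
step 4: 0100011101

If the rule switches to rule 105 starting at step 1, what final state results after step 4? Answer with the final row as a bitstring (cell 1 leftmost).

(re-executing steps 1..4 under rule 105; state before step 1: 0000101111)
step 1: 0110011001
step 2: 1110011000
step 3: 1010011010
step 4: 0100011101

0100011101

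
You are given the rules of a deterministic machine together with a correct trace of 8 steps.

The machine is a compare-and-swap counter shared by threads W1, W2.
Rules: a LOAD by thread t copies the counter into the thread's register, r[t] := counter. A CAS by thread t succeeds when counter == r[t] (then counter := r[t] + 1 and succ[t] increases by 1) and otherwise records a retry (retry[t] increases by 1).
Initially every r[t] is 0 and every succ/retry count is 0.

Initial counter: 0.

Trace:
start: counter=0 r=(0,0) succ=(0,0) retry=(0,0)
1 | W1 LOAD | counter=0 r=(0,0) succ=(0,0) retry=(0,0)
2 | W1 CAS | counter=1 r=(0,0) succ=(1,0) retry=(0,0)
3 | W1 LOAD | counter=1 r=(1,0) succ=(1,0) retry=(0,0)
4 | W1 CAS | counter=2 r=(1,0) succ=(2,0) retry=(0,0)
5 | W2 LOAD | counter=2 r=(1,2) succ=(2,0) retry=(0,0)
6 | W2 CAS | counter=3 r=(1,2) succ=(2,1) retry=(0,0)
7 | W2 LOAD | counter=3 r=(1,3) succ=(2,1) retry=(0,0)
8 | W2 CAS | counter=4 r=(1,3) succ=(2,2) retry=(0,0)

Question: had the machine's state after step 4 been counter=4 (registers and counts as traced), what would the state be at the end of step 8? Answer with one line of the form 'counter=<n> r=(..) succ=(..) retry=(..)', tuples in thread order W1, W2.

counter=6 r=(1,5) succ=(2,2) retry=(0,0)

state after step 4 := counter=4 r=(1,0) succ=(2,0) retry=(0,0)
5 | W2 LOAD | counter=4 r=(1,4) succ=(2,0) retry=(0,0)
6 | W2 CAS | counter=5 r=(1,4) succ=(2,1) retry=(0,0)
7 | W2 LOAD | counter=5 r=(1,5) succ=(2,1) retry=(0,0)
8 | W2 CAS | counter=6 r=(1,5) succ=(2,2) retry=(0,0)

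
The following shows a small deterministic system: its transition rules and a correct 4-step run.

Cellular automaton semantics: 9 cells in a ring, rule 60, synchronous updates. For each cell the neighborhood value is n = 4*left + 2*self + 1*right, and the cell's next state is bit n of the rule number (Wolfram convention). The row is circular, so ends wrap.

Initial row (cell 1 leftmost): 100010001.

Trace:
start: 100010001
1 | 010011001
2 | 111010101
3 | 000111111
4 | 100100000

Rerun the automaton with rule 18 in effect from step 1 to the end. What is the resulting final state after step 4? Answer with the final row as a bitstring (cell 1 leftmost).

101000101

(re-executing steps 1..4 under rule 18; state before step 1: 100010001)
1 | 010101010
2 | 100000001
3 | 010000010
4 | 101000101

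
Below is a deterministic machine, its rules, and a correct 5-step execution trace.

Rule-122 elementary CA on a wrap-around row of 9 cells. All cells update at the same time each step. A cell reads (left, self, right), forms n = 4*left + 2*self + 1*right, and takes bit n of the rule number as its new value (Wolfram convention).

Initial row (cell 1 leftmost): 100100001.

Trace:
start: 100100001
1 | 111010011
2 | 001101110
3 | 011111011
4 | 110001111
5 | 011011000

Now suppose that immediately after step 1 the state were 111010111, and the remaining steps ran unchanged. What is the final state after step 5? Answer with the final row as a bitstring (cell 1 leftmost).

011000110

state after step 1 := 111010111
2 | 001101100
3 | 011111110
4 | 110000011
5 | 011000110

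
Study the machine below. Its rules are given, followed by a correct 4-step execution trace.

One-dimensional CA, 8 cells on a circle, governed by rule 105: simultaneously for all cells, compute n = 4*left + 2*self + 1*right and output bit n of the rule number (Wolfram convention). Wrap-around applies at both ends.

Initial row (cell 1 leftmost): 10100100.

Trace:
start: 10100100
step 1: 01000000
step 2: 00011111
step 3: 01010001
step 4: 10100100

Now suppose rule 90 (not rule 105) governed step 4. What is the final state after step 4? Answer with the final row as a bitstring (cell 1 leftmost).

(re-executing step 4 under rule 90; state before step 4: 01010001)
step 4: 00001010

00001010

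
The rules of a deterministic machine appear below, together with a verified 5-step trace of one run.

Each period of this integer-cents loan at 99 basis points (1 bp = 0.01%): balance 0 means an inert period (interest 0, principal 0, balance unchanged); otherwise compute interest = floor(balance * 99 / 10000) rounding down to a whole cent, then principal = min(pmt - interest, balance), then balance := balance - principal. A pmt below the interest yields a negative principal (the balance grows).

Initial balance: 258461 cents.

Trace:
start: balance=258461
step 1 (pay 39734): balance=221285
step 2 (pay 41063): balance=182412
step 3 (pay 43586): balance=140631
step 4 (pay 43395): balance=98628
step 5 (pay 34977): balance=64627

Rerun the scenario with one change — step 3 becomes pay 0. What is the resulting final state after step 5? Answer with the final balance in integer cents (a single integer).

(re-executing from step 3 with the substitution; state before step 3: balance=182412)
step 3 (pay 0): balance=184217
step 4 (pay 43395): balance=142645
step 5 (pay 34977): balance=109080

109080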